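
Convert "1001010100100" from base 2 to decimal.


Input: "1001010100100" in base 2
Positional expansion:
  Digit '1' (value 1) x 2^12 = 4096
  Digit '0' (value 0) x 2^11 = 0
  Digit '0' (value 0) x 2^10 = 0
  Digit '1' (value 1) x 2^9 = 512
  Digit '0' (value 0) x 2^8 = 0
  Digit '1' (value 1) x 2^7 = 128
  Digit '0' (value 0) x 2^6 = 0
  Digit '1' (value 1) x 2^5 = 32
  Digit '0' (value 0) x 2^4 = 0
  Digit '0' (value 0) x 2^3 = 0
  Digit '1' (value 1) x 2^2 = 4
  Digit '0' (value 0) x 2^1 = 0
  Digit '0' (value 0) x 2^0 = 0
Sum = 4772

4772


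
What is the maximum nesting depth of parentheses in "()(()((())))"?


Input: "()(()((())))"
Tracking depth:
  Position 0 '(': depth becomes 1
  Position 1 ')': depth becomes 0
  Position 2 '(': depth becomes 1
  Position 3 '(': depth becomes 2
  Position 4 ')': depth becomes 1
  Position 5 '(': depth becomes 2
  Position 6 '(': depth becomes 3
  Position 7 '(': depth becomes 4
  Position 8 ')': depth becomes 3
  Position 9 ')': depth becomes 2
  Position 10 ')': depth becomes 1
  Position 11 ')': depth becomes 0
Maximum depth reached: 4

4


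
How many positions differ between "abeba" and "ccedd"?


Comparing "abeba" and "ccedd" position by position:
  Position 0: 'a' vs 'c' => DIFFER
  Position 1: 'b' vs 'c' => DIFFER
  Position 2: 'e' vs 'e' => same
  Position 3: 'b' vs 'd' => DIFFER
  Position 4: 'a' vs 'd' => DIFFER
Positions that differ: 4

4


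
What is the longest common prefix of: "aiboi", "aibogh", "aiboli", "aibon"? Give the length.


Words: aiboi, aibogh, aiboli, aibon
  Position 0: all 'a' => match
  Position 1: all 'i' => match
  Position 2: all 'b' => match
  Position 3: all 'o' => match
  Position 4: ('i', 'g', 'l', 'n') => mismatch, stop
LCP = "aibo" (length 4)

4


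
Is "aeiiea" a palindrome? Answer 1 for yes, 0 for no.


Input: aeiiea
Reversed: aeiiea
  Compare pos 0 ('a') with pos 5 ('a'): match
  Compare pos 1 ('e') with pos 4 ('e'): match
  Compare pos 2 ('i') with pos 3 ('i'): match
Result: palindrome

1


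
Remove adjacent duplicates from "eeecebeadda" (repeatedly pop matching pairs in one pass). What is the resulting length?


Input: eeecebeadda
Stack-based adjacent duplicate removal:
  Read 'e': push. Stack: e
  Read 'e': matches stack top 'e' => pop. Stack: (empty)
  Read 'e': push. Stack: e
  Read 'c': push. Stack: ec
  Read 'e': push. Stack: ece
  Read 'b': push. Stack: eceb
  Read 'e': push. Stack: ecebe
  Read 'a': push. Stack: ecebea
  Read 'd': push. Stack: ecebead
  Read 'd': matches stack top 'd' => pop. Stack: ecebea
  Read 'a': matches stack top 'a' => pop. Stack: ecebe
Final stack: "ecebe" (length 5)

5


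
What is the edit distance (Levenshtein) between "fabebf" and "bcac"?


Computing edit distance: "fabebf" -> "bcac"
DP table:
           b    c    a    c
      0    1    2    3    4
  f   1    1    2    3    4
  a   2    2    2    2    3
  b   3    2    3    3    3
  e   4    3    3    4    4
  b   5    4    4    4    5
  f   6    5    5    5    5
Edit distance = dp[6][4] = 5

5


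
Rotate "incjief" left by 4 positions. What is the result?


Input: "incjief", rotate left by 4
First 4 characters: "incj"
Remaining characters: "ief"
Concatenate remaining + first: "ief" + "incj" = "iefincj"

iefincj


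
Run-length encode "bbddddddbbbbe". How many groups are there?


Input: bbddddddbbbbe
Scanning for consecutive runs:
  Group 1: 'b' x 2 (positions 0-1)
  Group 2: 'd' x 6 (positions 2-7)
  Group 3: 'b' x 4 (positions 8-11)
  Group 4: 'e' x 1 (positions 12-12)
Total groups: 4

4


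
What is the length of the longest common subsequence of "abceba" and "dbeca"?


LCS of "abceba" and "dbeca"
DP table:
           d    b    e    c    a
      0    0    0    0    0    0
  a   0    0    0    0    0    1
  b   0    0    1    1    1    1
  c   0    0    1    1    2    2
  e   0    0    1    2    2    2
  b   0    0    1    2    2    2
  a   0    0    1    2    2    3
LCS length = dp[6][5] = 3

3


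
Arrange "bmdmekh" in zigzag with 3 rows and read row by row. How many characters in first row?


Zigzag "bmdmekh" into 3 rows:
Placing characters:
  'b' => row 0
  'm' => row 1
  'd' => row 2
  'm' => row 1
  'e' => row 0
  'k' => row 1
  'h' => row 2
Rows:
  Row 0: "be"
  Row 1: "mmk"
  Row 2: "dh"
First row length: 2

2


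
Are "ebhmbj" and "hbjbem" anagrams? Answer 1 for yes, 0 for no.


Strings: "ebhmbj", "hbjbem"
Sorted first:  bbehjm
Sorted second: bbehjm
Sorted forms match => anagrams

1


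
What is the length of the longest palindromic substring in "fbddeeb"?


Input: "fbddeeb"
Checking substrings for palindromes:
  [2:4] "dd" (len 2) => palindrome
  [4:6] "ee" (len 2) => palindrome
Longest palindromic substring: "dd" with length 2

2


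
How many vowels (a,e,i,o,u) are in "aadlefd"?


Input: aadlefd
Checking each character:
  'a' at position 0: vowel (running total: 1)
  'a' at position 1: vowel (running total: 2)
  'd' at position 2: consonant
  'l' at position 3: consonant
  'e' at position 4: vowel (running total: 3)
  'f' at position 5: consonant
  'd' at position 6: consonant
Total vowels: 3

3


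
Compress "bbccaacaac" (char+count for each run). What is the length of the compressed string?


Input: bbccaacaac
Runs:
  'b' x 2 => "b2"
  'c' x 2 => "c2"
  'a' x 2 => "a2"
  'c' x 1 => "c1"
  'a' x 2 => "a2"
  'c' x 1 => "c1"
Compressed: "b2c2a2c1a2c1"
Compressed length: 12

12


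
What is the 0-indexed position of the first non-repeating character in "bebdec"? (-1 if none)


Input: bebdec
Character frequencies:
  'b': 2
  'c': 1
  'd': 1
  'e': 2
Scanning left to right for freq == 1:
  Position 0 ('b'): freq=2, skip
  Position 1 ('e'): freq=2, skip
  Position 2 ('b'): freq=2, skip
  Position 3 ('d'): unique! => answer = 3

3


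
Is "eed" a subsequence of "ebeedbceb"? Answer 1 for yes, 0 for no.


Check if "eed" is a subsequence of "ebeedbceb"
Greedy scan:
  Position 0 ('e'): matches sub[0] = 'e'
  Position 1 ('b'): no match needed
  Position 2 ('e'): matches sub[1] = 'e'
  Position 3 ('e'): no match needed
  Position 4 ('d'): matches sub[2] = 'd'
  Position 5 ('b'): no match needed
  Position 6 ('c'): no match needed
  Position 7 ('e'): no match needed
  Position 8 ('b'): no match needed
All 3 characters matched => is a subsequence

1


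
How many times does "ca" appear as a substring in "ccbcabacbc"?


Searching for "ca" in "ccbcabacbc"
Scanning each position:
  Position 0: "cc" => no
  Position 1: "cb" => no
  Position 2: "bc" => no
  Position 3: "ca" => MATCH
  Position 4: "ab" => no
  Position 5: "ba" => no
  Position 6: "ac" => no
  Position 7: "cb" => no
  Position 8: "bc" => no
Total occurrences: 1

1


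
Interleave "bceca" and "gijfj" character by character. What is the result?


Interleaving "bceca" and "gijfj":
  Position 0: 'b' from first, 'g' from second => "bg"
  Position 1: 'c' from first, 'i' from second => "ci"
  Position 2: 'e' from first, 'j' from second => "ej"
  Position 3: 'c' from first, 'f' from second => "cf"
  Position 4: 'a' from first, 'j' from second => "aj"
Result: bgciejcfaj

bgciejcfaj


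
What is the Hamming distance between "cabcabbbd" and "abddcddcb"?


Comparing "cabcabbbd" and "abddcddcb" position by position:
  Position 0: 'c' vs 'a' => differ
  Position 1: 'a' vs 'b' => differ
  Position 2: 'b' vs 'd' => differ
  Position 3: 'c' vs 'd' => differ
  Position 4: 'a' vs 'c' => differ
  Position 5: 'b' vs 'd' => differ
  Position 6: 'b' vs 'd' => differ
  Position 7: 'b' vs 'c' => differ
  Position 8: 'd' vs 'b' => differ
Total differences (Hamming distance): 9

9


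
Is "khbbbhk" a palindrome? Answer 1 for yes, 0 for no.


Input: khbbbhk
Reversed: khbbbhk
  Compare pos 0 ('k') with pos 6 ('k'): match
  Compare pos 1 ('h') with pos 5 ('h'): match
  Compare pos 2 ('b') with pos 4 ('b'): match
Result: palindrome

1


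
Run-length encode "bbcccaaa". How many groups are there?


Input: bbcccaaa
Scanning for consecutive runs:
  Group 1: 'b' x 2 (positions 0-1)
  Group 2: 'c' x 3 (positions 2-4)
  Group 3: 'a' x 3 (positions 5-7)
Total groups: 3

3


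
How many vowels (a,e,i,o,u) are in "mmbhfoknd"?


Input: mmbhfoknd
Checking each character:
  'm' at position 0: consonant
  'm' at position 1: consonant
  'b' at position 2: consonant
  'h' at position 3: consonant
  'f' at position 4: consonant
  'o' at position 5: vowel (running total: 1)
  'k' at position 6: consonant
  'n' at position 7: consonant
  'd' at position 8: consonant
Total vowels: 1

1


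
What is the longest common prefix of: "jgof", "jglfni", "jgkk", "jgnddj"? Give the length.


Words: jgof, jglfni, jgkk, jgnddj
  Position 0: all 'j' => match
  Position 1: all 'g' => match
  Position 2: ('o', 'l', 'k', 'n') => mismatch, stop
LCP = "jg" (length 2)

2


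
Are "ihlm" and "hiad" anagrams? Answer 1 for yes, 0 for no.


Strings: "ihlm", "hiad"
Sorted first:  hilm
Sorted second: adhi
Differ at position 0: 'h' vs 'a' => not anagrams

0


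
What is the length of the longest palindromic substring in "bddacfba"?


Input: "bddacfba"
Checking substrings for palindromes:
  [1:3] "dd" (len 2) => palindrome
Longest palindromic substring: "dd" with length 2

2


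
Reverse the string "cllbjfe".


Input: cllbjfe
Reading characters right to left:
  Position 6: 'e'
  Position 5: 'f'
  Position 4: 'j'
  Position 3: 'b'
  Position 2: 'l'
  Position 1: 'l'
  Position 0: 'c'
Reversed: efjbllc

efjbllc


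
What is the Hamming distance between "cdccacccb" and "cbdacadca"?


Comparing "cdccacccb" and "cbdacadca" position by position:
  Position 0: 'c' vs 'c' => same
  Position 1: 'd' vs 'b' => differ
  Position 2: 'c' vs 'd' => differ
  Position 3: 'c' vs 'a' => differ
  Position 4: 'a' vs 'c' => differ
  Position 5: 'c' vs 'a' => differ
  Position 6: 'c' vs 'd' => differ
  Position 7: 'c' vs 'c' => same
  Position 8: 'b' vs 'a' => differ
Total differences (Hamming distance): 7

7


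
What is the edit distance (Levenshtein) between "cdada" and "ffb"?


Computing edit distance: "cdada" -> "ffb"
DP table:
           f    f    b
      0    1    2    3
  c   1    1    2    3
  d   2    2    2    3
  a   3    3    3    3
  d   4    4    4    4
  a   5    5    5    5
Edit distance = dp[5][3] = 5

5


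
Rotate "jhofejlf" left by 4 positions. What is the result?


Input: "jhofejlf", rotate left by 4
First 4 characters: "jhof"
Remaining characters: "ejlf"
Concatenate remaining + first: "ejlf" + "jhof" = "ejlfjhof"

ejlfjhof


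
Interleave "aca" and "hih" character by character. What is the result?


Interleaving "aca" and "hih":
  Position 0: 'a' from first, 'h' from second => "ah"
  Position 1: 'c' from first, 'i' from second => "ci"
  Position 2: 'a' from first, 'h' from second => "ah"
Result: ahciah

ahciah


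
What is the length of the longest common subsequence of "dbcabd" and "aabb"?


LCS of "dbcabd" and "aabb"
DP table:
           a    a    b    b
      0    0    0    0    0
  d   0    0    0    0    0
  b   0    0    0    1    1
  c   0    0    0    1    1
  a   0    1    1    1    1
  b   0    1    1    2    2
  d   0    1    1    2    2
LCS length = dp[6][4] = 2

2


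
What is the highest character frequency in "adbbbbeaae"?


Input: adbbbbeaae
Character counts:
  'a': 3
  'b': 4
  'd': 1
  'e': 2
Maximum frequency: 4

4


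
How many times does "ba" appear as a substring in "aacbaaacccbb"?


Searching for "ba" in "aacbaaacccbb"
Scanning each position:
  Position 0: "aa" => no
  Position 1: "ac" => no
  Position 2: "cb" => no
  Position 3: "ba" => MATCH
  Position 4: "aa" => no
  Position 5: "aa" => no
  Position 6: "ac" => no
  Position 7: "cc" => no
  Position 8: "cc" => no
  Position 9: "cb" => no
  Position 10: "bb" => no
Total occurrences: 1

1


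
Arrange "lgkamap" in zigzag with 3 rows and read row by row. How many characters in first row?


Zigzag "lgkamap" into 3 rows:
Placing characters:
  'l' => row 0
  'g' => row 1
  'k' => row 2
  'a' => row 1
  'm' => row 0
  'a' => row 1
  'p' => row 2
Rows:
  Row 0: "lm"
  Row 1: "gaa"
  Row 2: "kp"
First row length: 2

2


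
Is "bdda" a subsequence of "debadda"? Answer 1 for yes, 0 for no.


Check if "bdda" is a subsequence of "debadda"
Greedy scan:
  Position 0 ('d'): no match needed
  Position 1 ('e'): no match needed
  Position 2 ('b'): matches sub[0] = 'b'
  Position 3 ('a'): no match needed
  Position 4 ('d'): matches sub[1] = 'd'
  Position 5 ('d'): matches sub[2] = 'd'
  Position 6 ('a'): matches sub[3] = 'a'
All 4 characters matched => is a subsequence

1


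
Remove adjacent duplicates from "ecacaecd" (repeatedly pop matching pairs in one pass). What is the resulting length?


Input: ecacaecd
Stack-based adjacent duplicate removal:
  Read 'e': push. Stack: e
  Read 'c': push. Stack: ec
  Read 'a': push. Stack: eca
  Read 'c': push. Stack: ecac
  Read 'a': push. Stack: ecaca
  Read 'e': push. Stack: ecacae
  Read 'c': push. Stack: ecacaec
  Read 'd': push. Stack: ecacaecd
Final stack: "ecacaecd" (length 8)

8


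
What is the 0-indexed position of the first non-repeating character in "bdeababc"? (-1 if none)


Input: bdeababc
Character frequencies:
  'a': 2
  'b': 3
  'c': 1
  'd': 1
  'e': 1
Scanning left to right for freq == 1:
  Position 0 ('b'): freq=3, skip
  Position 1 ('d'): unique! => answer = 1

1


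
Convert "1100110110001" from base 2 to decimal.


Input: "1100110110001" in base 2
Positional expansion:
  Digit '1' (value 1) x 2^12 = 4096
  Digit '1' (value 1) x 2^11 = 2048
  Digit '0' (value 0) x 2^10 = 0
  Digit '0' (value 0) x 2^9 = 0
  Digit '1' (value 1) x 2^8 = 256
  Digit '1' (value 1) x 2^7 = 128
  Digit '0' (value 0) x 2^6 = 0
  Digit '1' (value 1) x 2^5 = 32
  Digit '1' (value 1) x 2^4 = 16
  Digit '0' (value 0) x 2^3 = 0
  Digit '0' (value 0) x 2^2 = 0
  Digit '0' (value 0) x 2^1 = 0
  Digit '1' (value 1) x 2^0 = 1
Sum = 6577

6577


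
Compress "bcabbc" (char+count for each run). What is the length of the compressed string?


Input: bcabbc
Runs:
  'b' x 1 => "b1"
  'c' x 1 => "c1"
  'a' x 1 => "a1"
  'b' x 2 => "b2"
  'c' x 1 => "c1"
Compressed: "b1c1a1b2c1"
Compressed length: 10

10


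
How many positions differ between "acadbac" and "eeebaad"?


Comparing "acadbac" and "eeebaad" position by position:
  Position 0: 'a' vs 'e' => DIFFER
  Position 1: 'c' vs 'e' => DIFFER
  Position 2: 'a' vs 'e' => DIFFER
  Position 3: 'd' vs 'b' => DIFFER
  Position 4: 'b' vs 'a' => DIFFER
  Position 5: 'a' vs 'a' => same
  Position 6: 'c' vs 'd' => DIFFER
Positions that differ: 6

6


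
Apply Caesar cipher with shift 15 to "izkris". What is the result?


Caesar cipher: shift "izkris" by 15
  'i' (pos 8) + 15 = pos 23 = 'x'
  'z' (pos 25) + 15 = pos 14 = 'o'
  'k' (pos 10) + 15 = pos 25 = 'z'
  'r' (pos 17) + 15 = pos 6 = 'g'
  'i' (pos 8) + 15 = pos 23 = 'x'
  's' (pos 18) + 15 = pos 7 = 'h'
Result: xozgxh

xozgxh


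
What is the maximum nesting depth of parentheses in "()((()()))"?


Input: "()((()()))"
Tracking depth:
  Position 0 '(': depth becomes 1
  Position 1 ')': depth becomes 0
  Position 2 '(': depth becomes 1
  Position 3 '(': depth becomes 2
  Position 4 '(': depth becomes 3
  Position 5 ')': depth becomes 2
  Position 6 '(': depth becomes 3
  Position 7 ')': depth becomes 2
  Position 8 ')': depth becomes 1
  Position 9 ')': depth becomes 0
Maximum depth reached: 3

3


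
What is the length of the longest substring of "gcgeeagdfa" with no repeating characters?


Input: "gcgeeagdfa"
Sliding window (track last position of each char):
  Position 0 ('g'): window [0,0] length 1 -- new best
  Position 1 ('c'): window [0,1] length 2 -- new best
  Position 2 ('g'): repeat (last at 0), move window start to 1
  Position 2 ('g'): window [1,2] length 2
  Position 3 ('e'): window [1,3] length 3 -- new best
  Position 4 ('e'): repeat (last at 3), move window start to 4
  Position 4 ('e'): window [4,4] length 1
  Position 5 ('a'): window [4,5] length 2
  Position 6 ('g'): window [4,6] length 3
  Position 7 ('d'): window [4,7] length 4 -- new best
  Position 8 ('f'): window [4,8] length 5 -- new best
  Position 9 ('a'): repeat (last at 5), move window start to 6
  Position 9 ('a'): window [6,9] length 4
Longest substring with no repeats: "eagdf" with length 5

5


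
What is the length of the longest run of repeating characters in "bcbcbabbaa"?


Input: "bcbcbabbaa"
Scanning for longest run:
  Position 1 ('c'): new char, reset run to 1
  Position 2 ('b'): new char, reset run to 1
  Position 3 ('c'): new char, reset run to 1
  Position 4 ('b'): new char, reset run to 1
  Position 5 ('a'): new char, reset run to 1
  Position 6 ('b'): new char, reset run to 1
  Position 7 ('b'): continues run of 'b', length=2
  Position 8 ('a'): new char, reset run to 1
  Position 9 ('a'): continues run of 'a', length=2
Longest run: 'b' with length 2

2


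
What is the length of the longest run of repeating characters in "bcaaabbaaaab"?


Input: "bcaaabbaaaab"
Scanning for longest run:
  Position 1 ('c'): new char, reset run to 1
  Position 2 ('a'): new char, reset run to 1
  Position 3 ('a'): continues run of 'a', length=2
  Position 4 ('a'): continues run of 'a', length=3
  Position 5 ('b'): new char, reset run to 1
  Position 6 ('b'): continues run of 'b', length=2
  Position 7 ('a'): new char, reset run to 1
  Position 8 ('a'): continues run of 'a', length=2
  Position 9 ('a'): continues run of 'a', length=3
  Position 10 ('a'): continues run of 'a', length=4
  Position 11 ('b'): new char, reset run to 1
Longest run: 'a' with length 4

4


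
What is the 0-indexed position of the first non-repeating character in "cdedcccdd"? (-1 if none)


Input: cdedcccdd
Character frequencies:
  'c': 4
  'd': 4
  'e': 1
Scanning left to right for freq == 1:
  Position 0 ('c'): freq=4, skip
  Position 1 ('d'): freq=4, skip
  Position 2 ('e'): unique! => answer = 2

2


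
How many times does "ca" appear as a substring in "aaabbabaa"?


Searching for "ca" in "aaabbabaa"
Scanning each position:
  Position 0: "aa" => no
  Position 1: "aa" => no
  Position 2: "ab" => no
  Position 3: "bb" => no
  Position 4: "ba" => no
  Position 5: "ab" => no
  Position 6: "ba" => no
  Position 7: "aa" => no
Total occurrences: 0

0


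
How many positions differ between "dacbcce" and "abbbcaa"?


Comparing "dacbcce" and "abbbcaa" position by position:
  Position 0: 'd' vs 'a' => DIFFER
  Position 1: 'a' vs 'b' => DIFFER
  Position 2: 'c' vs 'b' => DIFFER
  Position 3: 'b' vs 'b' => same
  Position 4: 'c' vs 'c' => same
  Position 5: 'c' vs 'a' => DIFFER
  Position 6: 'e' vs 'a' => DIFFER
Positions that differ: 5

5


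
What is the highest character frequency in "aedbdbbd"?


Input: aedbdbbd
Character counts:
  'a': 1
  'b': 3
  'd': 3
  'e': 1
Maximum frequency: 3

3


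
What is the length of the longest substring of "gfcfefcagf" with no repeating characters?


Input: "gfcfefcagf"
Sliding window (track last position of each char):
  Position 0 ('g'): window [0,0] length 1 -- new best
  Position 1 ('f'): window [0,1] length 2 -- new best
  Position 2 ('c'): window [0,2] length 3 -- new best
  Position 3 ('f'): repeat (last at 1), move window start to 2
  Position 3 ('f'): window [2,3] length 2
  Position 4 ('e'): window [2,4] length 3
  Position 5 ('f'): repeat (last at 3), move window start to 4
  Position 5 ('f'): window [4,5] length 2
  Position 6 ('c'): window [4,6] length 3
  Position 7 ('a'): window [4,7] length 4 -- new best
  Position 8 ('g'): window [4,8] length 5 -- new best
  Position 9 ('f'): repeat (last at 5), move window start to 6
  Position 9 ('f'): window [6,9] length 4
Longest substring with no repeats: "efcag" with length 5

5


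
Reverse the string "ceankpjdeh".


Input: ceankpjdeh
Reading characters right to left:
  Position 9: 'h'
  Position 8: 'e'
  Position 7: 'd'
  Position 6: 'j'
  Position 5: 'p'
  Position 4: 'k'
  Position 3: 'n'
  Position 2: 'a'
  Position 1: 'e'
  Position 0: 'c'
Reversed: hedjpknaec

hedjpknaec


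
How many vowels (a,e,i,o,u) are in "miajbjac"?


Input: miajbjac
Checking each character:
  'm' at position 0: consonant
  'i' at position 1: vowel (running total: 1)
  'a' at position 2: vowel (running total: 2)
  'j' at position 3: consonant
  'b' at position 4: consonant
  'j' at position 5: consonant
  'a' at position 6: vowel (running total: 3)
  'c' at position 7: consonant
Total vowels: 3

3


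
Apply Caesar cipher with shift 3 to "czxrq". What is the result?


Caesar cipher: shift "czxrq" by 3
  'c' (pos 2) + 3 = pos 5 = 'f'
  'z' (pos 25) + 3 = pos 2 = 'c'
  'x' (pos 23) + 3 = pos 0 = 'a'
  'r' (pos 17) + 3 = pos 20 = 'u'
  'q' (pos 16) + 3 = pos 19 = 't'
Result: fcaut

fcaut


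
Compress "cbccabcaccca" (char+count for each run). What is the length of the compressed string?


Input: cbccabcaccca
Runs:
  'c' x 1 => "c1"
  'b' x 1 => "b1"
  'c' x 2 => "c2"
  'a' x 1 => "a1"
  'b' x 1 => "b1"
  'c' x 1 => "c1"
  'a' x 1 => "a1"
  'c' x 3 => "c3"
  'a' x 1 => "a1"
Compressed: "c1b1c2a1b1c1a1c3a1"
Compressed length: 18

18


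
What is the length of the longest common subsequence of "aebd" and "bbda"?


LCS of "aebd" and "bbda"
DP table:
           b    b    d    a
      0    0    0    0    0
  a   0    0    0    0    1
  e   0    0    0    0    1
  b   0    1    1    1    1
  d   0    1    1    2    2
LCS length = dp[4][4] = 2

2


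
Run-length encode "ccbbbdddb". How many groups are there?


Input: ccbbbdddb
Scanning for consecutive runs:
  Group 1: 'c' x 2 (positions 0-1)
  Group 2: 'b' x 3 (positions 2-4)
  Group 3: 'd' x 3 (positions 5-7)
  Group 4: 'b' x 1 (positions 8-8)
Total groups: 4

4


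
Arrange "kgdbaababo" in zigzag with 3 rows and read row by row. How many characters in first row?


Zigzag "kgdbaababo" into 3 rows:
Placing characters:
  'k' => row 0
  'g' => row 1
  'd' => row 2
  'b' => row 1
  'a' => row 0
  'a' => row 1
  'b' => row 2
  'a' => row 1
  'b' => row 0
  'o' => row 1
Rows:
  Row 0: "kab"
  Row 1: "gbaao"
  Row 2: "db"
First row length: 3

3


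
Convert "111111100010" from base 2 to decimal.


Input: "111111100010" in base 2
Positional expansion:
  Digit '1' (value 1) x 2^11 = 2048
  Digit '1' (value 1) x 2^10 = 1024
  Digit '1' (value 1) x 2^9 = 512
  Digit '1' (value 1) x 2^8 = 256
  Digit '1' (value 1) x 2^7 = 128
  Digit '1' (value 1) x 2^6 = 64
  Digit '1' (value 1) x 2^5 = 32
  Digit '0' (value 0) x 2^4 = 0
  Digit '0' (value 0) x 2^3 = 0
  Digit '0' (value 0) x 2^2 = 0
  Digit '1' (value 1) x 2^1 = 2
  Digit '0' (value 0) x 2^0 = 0
Sum = 4066

4066


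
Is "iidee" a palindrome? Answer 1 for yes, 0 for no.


Input: iidee
Reversed: eedii
  Compare pos 0 ('i') with pos 4 ('e'): MISMATCH
  Compare pos 1 ('i') with pos 3 ('e'): MISMATCH
Result: not a palindrome

0


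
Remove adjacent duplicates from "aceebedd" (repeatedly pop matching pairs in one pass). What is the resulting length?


Input: aceebedd
Stack-based adjacent duplicate removal:
  Read 'a': push. Stack: a
  Read 'c': push. Stack: ac
  Read 'e': push. Stack: ace
  Read 'e': matches stack top 'e' => pop. Stack: ac
  Read 'b': push. Stack: acb
  Read 'e': push. Stack: acbe
  Read 'd': push. Stack: acbed
  Read 'd': matches stack top 'd' => pop. Stack: acbe
Final stack: "acbe" (length 4)

4


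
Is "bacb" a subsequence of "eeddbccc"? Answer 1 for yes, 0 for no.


Check if "bacb" is a subsequence of "eeddbccc"
Greedy scan:
  Position 0 ('e'): no match needed
  Position 1 ('e'): no match needed
  Position 2 ('d'): no match needed
  Position 3 ('d'): no match needed
  Position 4 ('b'): matches sub[0] = 'b'
  Position 5 ('c'): no match needed
  Position 6 ('c'): no match needed
  Position 7 ('c'): no match needed
Only matched 1/4 characters => not a subsequence

0


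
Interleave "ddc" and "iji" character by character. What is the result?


Interleaving "ddc" and "iji":
  Position 0: 'd' from first, 'i' from second => "di"
  Position 1: 'd' from first, 'j' from second => "dj"
  Position 2: 'c' from first, 'i' from second => "ci"
Result: didjci

didjci


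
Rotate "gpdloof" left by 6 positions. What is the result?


Input: "gpdloof", rotate left by 6
First 6 characters: "gpdloo"
Remaining characters: "f"
Concatenate remaining + first: "f" + "gpdloo" = "fgpdloo"

fgpdloo


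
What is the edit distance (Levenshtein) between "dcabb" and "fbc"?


Computing edit distance: "dcabb" -> "fbc"
DP table:
           f    b    c
      0    1    2    3
  d   1    1    2    3
  c   2    2    2    2
  a   3    3    3    3
  b   4    4    3    4
  b   5    5    4    4
Edit distance = dp[5][3] = 4

4


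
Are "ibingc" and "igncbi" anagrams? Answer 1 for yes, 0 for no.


Strings: "ibingc", "igncbi"
Sorted first:  bcgiin
Sorted second: bcgiin
Sorted forms match => anagrams

1


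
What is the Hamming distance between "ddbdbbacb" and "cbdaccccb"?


Comparing "ddbdbbacb" and "cbdaccccb" position by position:
  Position 0: 'd' vs 'c' => differ
  Position 1: 'd' vs 'b' => differ
  Position 2: 'b' vs 'd' => differ
  Position 3: 'd' vs 'a' => differ
  Position 4: 'b' vs 'c' => differ
  Position 5: 'b' vs 'c' => differ
  Position 6: 'a' vs 'c' => differ
  Position 7: 'c' vs 'c' => same
  Position 8: 'b' vs 'b' => same
Total differences (Hamming distance): 7

7


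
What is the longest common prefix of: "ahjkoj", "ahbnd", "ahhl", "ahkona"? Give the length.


Words: ahjkoj, ahbnd, ahhl, ahkona
  Position 0: all 'a' => match
  Position 1: all 'h' => match
  Position 2: ('j', 'b', 'h', 'k') => mismatch, stop
LCP = "ah" (length 2)

2


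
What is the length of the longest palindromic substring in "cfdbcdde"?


Input: "cfdbcdde"
Checking substrings for palindromes:
  [5:7] "dd" (len 2) => palindrome
Longest palindromic substring: "dd" with length 2

2


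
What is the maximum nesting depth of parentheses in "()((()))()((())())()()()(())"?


Input: "()((()))()((())())()()()(())"
Tracking depth:
  Position 0 '(': depth becomes 1
  Position 1 ')': depth becomes 0
  Position 2 '(': depth becomes 1
  Position 3 '(': depth becomes 2
  Position 4 '(': depth becomes 3
  Position 5 ')': depth becomes 2
  Position 6 ')': depth becomes 1
  Position 7 ')': depth becomes 0
  Position 8 '(': depth becomes 1
  Position 9 ')': depth becomes 0
  Position 10 '(': depth becomes 1
  Position 11 '(': depth becomes 2
  Position 12 '(': depth becomes 3
  Position 13 ')': depth becomes 2
  Position 14 ')': depth becomes 1
  Position 15 '(': depth becomes 2
  Position 16 ')': depth becomes 1
  Position 17 ')': depth becomes 0
  Position 18 '(': depth becomes 1
  Position 19 ')': depth becomes 0
  Position 20 '(': depth becomes 1
  Position 21 ')': depth becomes 0
  Position 22 '(': depth becomes 1
  Position 23 ')': depth becomes 0
  Position 24 '(': depth becomes 1
  Position 25 '(': depth becomes 2
  Position 26 ')': depth becomes 1
  Position 27 ')': depth becomes 0
Maximum depth reached: 3

3


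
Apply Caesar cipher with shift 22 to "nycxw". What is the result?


Caesar cipher: shift "nycxw" by 22
  'n' (pos 13) + 22 = pos 9 = 'j'
  'y' (pos 24) + 22 = pos 20 = 'u'
  'c' (pos 2) + 22 = pos 24 = 'y'
  'x' (pos 23) + 22 = pos 19 = 't'
  'w' (pos 22) + 22 = pos 18 = 's'
Result: juyts

juyts


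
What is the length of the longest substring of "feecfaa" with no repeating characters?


Input: "feecfaa"
Sliding window (track last position of each char):
  Position 0 ('f'): window [0,0] length 1 -- new best
  Position 1 ('e'): window [0,1] length 2 -- new best
  Position 2 ('e'): repeat (last at 1), move window start to 2
  Position 2 ('e'): window [2,2] length 1
  Position 3 ('c'): window [2,3] length 2
  Position 4 ('f'): window [2,4] length 3 -- new best
  Position 5 ('a'): window [2,5] length 4 -- new best
  Position 6 ('a'): repeat (last at 5), move window start to 6
  Position 6 ('a'): window [6,6] length 1
Longest substring with no repeats: "ecfa" with length 4

4


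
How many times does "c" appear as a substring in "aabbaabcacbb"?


Searching for "c" in "aabbaabcacbb"
Scanning each position:
  Position 0: "a" => no
  Position 1: "a" => no
  Position 2: "b" => no
  Position 3: "b" => no
  Position 4: "a" => no
  Position 5: "a" => no
  Position 6: "b" => no
  Position 7: "c" => MATCH
  Position 8: "a" => no
  Position 9: "c" => MATCH
  Position 10: "b" => no
  Position 11: "b" => no
Total occurrences: 2

2


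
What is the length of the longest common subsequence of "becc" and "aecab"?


LCS of "becc" and "aecab"
DP table:
           a    e    c    a    b
      0    0    0    0    0    0
  b   0    0    0    0    0    1
  e   0    0    1    1    1    1
  c   0    0    1    2    2    2
  c   0    0    1    2    2    2
LCS length = dp[4][5] = 2

2


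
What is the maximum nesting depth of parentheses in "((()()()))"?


Input: "((()()()))"
Tracking depth:
  Position 0 '(': depth becomes 1
  Position 1 '(': depth becomes 2
  Position 2 '(': depth becomes 3
  Position 3 ')': depth becomes 2
  Position 4 '(': depth becomes 3
  Position 5 ')': depth becomes 2
  Position 6 '(': depth becomes 3
  Position 7 ')': depth becomes 2
  Position 8 ')': depth becomes 1
  Position 9 ')': depth becomes 0
Maximum depth reached: 3

3


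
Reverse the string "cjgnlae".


Input: cjgnlae
Reading characters right to left:
  Position 6: 'e'
  Position 5: 'a'
  Position 4: 'l'
  Position 3: 'n'
  Position 2: 'g'
  Position 1: 'j'
  Position 0: 'c'
Reversed: ealngjc

ealngjc


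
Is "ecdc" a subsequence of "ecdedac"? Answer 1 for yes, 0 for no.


Check if "ecdc" is a subsequence of "ecdedac"
Greedy scan:
  Position 0 ('e'): matches sub[0] = 'e'
  Position 1 ('c'): matches sub[1] = 'c'
  Position 2 ('d'): matches sub[2] = 'd'
  Position 3 ('e'): no match needed
  Position 4 ('d'): no match needed
  Position 5 ('a'): no match needed
  Position 6 ('c'): matches sub[3] = 'c'
All 4 characters matched => is a subsequence

1


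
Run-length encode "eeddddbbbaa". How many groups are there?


Input: eeddddbbbaa
Scanning for consecutive runs:
  Group 1: 'e' x 2 (positions 0-1)
  Group 2: 'd' x 4 (positions 2-5)
  Group 3: 'b' x 3 (positions 6-8)
  Group 4: 'a' x 2 (positions 9-10)
Total groups: 4

4


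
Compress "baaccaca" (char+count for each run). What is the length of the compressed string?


Input: baaccaca
Runs:
  'b' x 1 => "b1"
  'a' x 2 => "a2"
  'c' x 2 => "c2"
  'a' x 1 => "a1"
  'c' x 1 => "c1"
  'a' x 1 => "a1"
Compressed: "b1a2c2a1c1a1"
Compressed length: 12

12


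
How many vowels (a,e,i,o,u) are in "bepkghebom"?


Input: bepkghebom
Checking each character:
  'b' at position 0: consonant
  'e' at position 1: vowel (running total: 1)
  'p' at position 2: consonant
  'k' at position 3: consonant
  'g' at position 4: consonant
  'h' at position 5: consonant
  'e' at position 6: vowel (running total: 2)
  'b' at position 7: consonant
  'o' at position 8: vowel (running total: 3)
  'm' at position 9: consonant
Total vowels: 3

3


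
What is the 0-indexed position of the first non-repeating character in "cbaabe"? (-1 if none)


Input: cbaabe
Character frequencies:
  'a': 2
  'b': 2
  'c': 1
  'e': 1
Scanning left to right for freq == 1:
  Position 0 ('c'): unique! => answer = 0

0


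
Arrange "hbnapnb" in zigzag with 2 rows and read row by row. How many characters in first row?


Zigzag "hbnapnb" into 2 rows:
Placing characters:
  'h' => row 0
  'b' => row 1
  'n' => row 0
  'a' => row 1
  'p' => row 0
  'n' => row 1
  'b' => row 0
Rows:
  Row 0: "hnpb"
  Row 1: "ban"
First row length: 4

4


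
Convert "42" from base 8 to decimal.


Input: "42" in base 8
Positional expansion:
  Digit '4' (value 4) x 8^1 = 32
  Digit '2' (value 2) x 8^0 = 2
Sum = 34

34


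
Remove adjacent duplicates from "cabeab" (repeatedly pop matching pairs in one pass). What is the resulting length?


Input: cabeab
Stack-based adjacent duplicate removal:
  Read 'c': push. Stack: c
  Read 'a': push. Stack: ca
  Read 'b': push. Stack: cab
  Read 'e': push. Stack: cabe
  Read 'a': push. Stack: cabea
  Read 'b': push. Stack: cabeab
Final stack: "cabeab" (length 6)

6


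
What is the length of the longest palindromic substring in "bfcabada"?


Input: "bfcabada"
Checking substrings for palindromes:
  [3:6] "aba" (len 3) => palindrome
  [5:8] "ada" (len 3) => palindrome
Longest palindromic substring: "aba" with length 3

3


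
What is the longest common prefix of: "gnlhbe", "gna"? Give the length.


Words: gnlhbe, gna
  Position 0: all 'g' => match
  Position 1: all 'n' => match
  Position 2: ('l', 'a') => mismatch, stop
LCP = "gn" (length 2)

2


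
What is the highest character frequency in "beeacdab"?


Input: beeacdab
Character counts:
  'a': 2
  'b': 2
  'c': 1
  'd': 1
  'e': 2
Maximum frequency: 2

2


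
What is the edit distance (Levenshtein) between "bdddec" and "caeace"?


Computing edit distance: "bdddec" -> "caeace"
DP table:
           c    a    e    a    c    e
      0    1    2    3    4    5    6
  b   1    1    2    3    4    5    6
  d   2    2    2    3    4    5    6
  d   3    3    3    3    4    5    6
  d   4    4    4    4    4    5    6
  e   5    5    5    4    5    5    5
  c   6    5    6    5    5    5    6
Edit distance = dp[6][6] = 6

6


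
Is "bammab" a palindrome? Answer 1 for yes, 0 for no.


Input: bammab
Reversed: bammab
  Compare pos 0 ('b') with pos 5 ('b'): match
  Compare pos 1 ('a') with pos 4 ('a'): match
  Compare pos 2 ('m') with pos 3 ('m'): match
Result: palindrome

1


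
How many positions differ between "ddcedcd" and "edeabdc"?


Comparing "ddcedcd" and "edeabdc" position by position:
  Position 0: 'd' vs 'e' => DIFFER
  Position 1: 'd' vs 'd' => same
  Position 2: 'c' vs 'e' => DIFFER
  Position 3: 'e' vs 'a' => DIFFER
  Position 4: 'd' vs 'b' => DIFFER
  Position 5: 'c' vs 'd' => DIFFER
  Position 6: 'd' vs 'c' => DIFFER
Positions that differ: 6

6


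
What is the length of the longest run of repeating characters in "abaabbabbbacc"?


Input: "abaabbabbbacc"
Scanning for longest run:
  Position 1 ('b'): new char, reset run to 1
  Position 2 ('a'): new char, reset run to 1
  Position 3 ('a'): continues run of 'a', length=2
  Position 4 ('b'): new char, reset run to 1
  Position 5 ('b'): continues run of 'b', length=2
  Position 6 ('a'): new char, reset run to 1
  Position 7 ('b'): new char, reset run to 1
  Position 8 ('b'): continues run of 'b', length=2
  Position 9 ('b'): continues run of 'b', length=3
  Position 10 ('a'): new char, reset run to 1
  Position 11 ('c'): new char, reset run to 1
  Position 12 ('c'): continues run of 'c', length=2
Longest run: 'b' with length 3

3


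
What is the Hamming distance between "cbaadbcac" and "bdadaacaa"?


Comparing "cbaadbcac" and "bdadaacaa" position by position:
  Position 0: 'c' vs 'b' => differ
  Position 1: 'b' vs 'd' => differ
  Position 2: 'a' vs 'a' => same
  Position 3: 'a' vs 'd' => differ
  Position 4: 'd' vs 'a' => differ
  Position 5: 'b' vs 'a' => differ
  Position 6: 'c' vs 'c' => same
  Position 7: 'a' vs 'a' => same
  Position 8: 'c' vs 'a' => differ
Total differences (Hamming distance): 6

6


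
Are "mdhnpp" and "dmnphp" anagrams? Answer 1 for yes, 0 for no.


Strings: "mdhnpp", "dmnphp"
Sorted first:  dhmnpp
Sorted second: dhmnpp
Sorted forms match => anagrams

1


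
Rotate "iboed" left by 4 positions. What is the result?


Input: "iboed", rotate left by 4
First 4 characters: "iboe"
Remaining characters: "d"
Concatenate remaining + first: "d" + "iboe" = "diboe"

diboe


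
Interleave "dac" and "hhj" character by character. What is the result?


Interleaving "dac" and "hhj":
  Position 0: 'd' from first, 'h' from second => "dh"
  Position 1: 'a' from first, 'h' from second => "ah"
  Position 2: 'c' from first, 'j' from second => "cj"
Result: dhahcj

dhahcj


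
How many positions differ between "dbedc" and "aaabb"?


Comparing "dbedc" and "aaabb" position by position:
  Position 0: 'd' vs 'a' => DIFFER
  Position 1: 'b' vs 'a' => DIFFER
  Position 2: 'e' vs 'a' => DIFFER
  Position 3: 'd' vs 'b' => DIFFER
  Position 4: 'c' vs 'b' => DIFFER
Positions that differ: 5

5


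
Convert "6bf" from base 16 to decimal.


Input: "6bf" in base 16
Positional expansion:
  Digit '6' (value 6) x 16^2 = 1536
  Digit 'b' (value 11) x 16^1 = 176
  Digit 'f' (value 15) x 16^0 = 15
Sum = 1727

1727


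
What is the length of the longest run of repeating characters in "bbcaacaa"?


Input: "bbcaacaa"
Scanning for longest run:
  Position 1 ('b'): continues run of 'b', length=2
  Position 2 ('c'): new char, reset run to 1
  Position 3 ('a'): new char, reset run to 1
  Position 4 ('a'): continues run of 'a', length=2
  Position 5 ('c'): new char, reset run to 1
  Position 6 ('a'): new char, reset run to 1
  Position 7 ('a'): continues run of 'a', length=2
Longest run: 'b' with length 2

2


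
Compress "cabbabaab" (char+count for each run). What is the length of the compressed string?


Input: cabbabaab
Runs:
  'c' x 1 => "c1"
  'a' x 1 => "a1"
  'b' x 2 => "b2"
  'a' x 1 => "a1"
  'b' x 1 => "b1"
  'a' x 2 => "a2"
  'b' x 1 => "b1"
Compressed: "c1a1b2a1b1a2b1"
Compressed length: 14

14


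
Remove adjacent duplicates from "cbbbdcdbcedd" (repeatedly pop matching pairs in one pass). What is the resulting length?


Input: cbbbdcdbcedd
Stack-based adjacent duplicate removal:
  Read 'c': push. Stack: c
  Read 'b': push. Stack: cb
  Read 'b': matches stack top 'b' => pop. Stack: c
  Read 'b': push. Stack: cb
  Read 'd': push. Stack: cbd
  Read 'c': push. Stack: cbdc
  Read 'd': push. Stack: cbdcd
  Read 'b': push. Stack: cbdcdb
  Read 'c': push. Stack: cbdcdbc
  Read 'e': push. Stack: cbdcdbce
  Read 'd': push. Stack: cbdcdbced
  Read 'd': matches stack top 'd' => pop. Stack: cbdcdbce
Final stack: "cbdcdbce" (length 8)

8


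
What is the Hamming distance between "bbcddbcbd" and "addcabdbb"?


Comparing "bbcddbcbd" and "addcabdbb" position by position:
  Position 0: 'b' vs 'a' => differ
  Position 1: 'b' vs 'd' => differ
  Position 2: 'c' vs 'd' => differ
  Position 3: 'd' vs 'c' => differ
  Position 4: 'd' vs 'a' => differ
  Position 5: 'b' vs 'b' => same
  Position 6: 'c' vs 'd' => differ
  Position 7: 'b' vs 'b' => same
  Position 8: 'd' vs 'b' => differ
Total differences (Hamming distance): 7

7


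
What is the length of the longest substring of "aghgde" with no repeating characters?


Input: "aghgde"
Sliding window (track last position of each char):
  Position 0 ('a'): window [0,0] length 1 -- new best
  Position 1 ('g'): window [0,1] length 2 -- new best
  Position 2 ('h'): window [0,2] length 3 -- new best
  Position 3 ('g'): repeat (last at 1), move window start to 2
  Position 3 ('g'): window [2,3] length 2
  Position 4 ('d'): window [2,4] length 3
  Position 5 ('e'): window [2,5] length 4 -- new best
Longest substring with no repeats: "hgde" with length 4

4


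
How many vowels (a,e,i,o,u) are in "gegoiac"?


Input: gegoiac
Checking each character:
  'g' at position 0: consonant
  'e' at position 1: vowel (running total: 1)
  'g' at position 2: consonant
  'o' at position 3: vowel (running total: 2)
  'i' at position 4: vowel (running total: 3)
  'a' at position 5: vowel (running total: 4)
  'c' at position 6: consonant
Total vowels: 4

4


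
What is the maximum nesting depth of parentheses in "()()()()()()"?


Input: "()()()()()()"
Tracking depth:
  Position 0 '(': depth becomes 1
  Position 1 ')': depth becomes 0
  Position 2 '(': depth becomes 1
  Position 3 ')': depth becomes 0
  Position 4 '(': depth becomes 1
  Position 5 ')': depth becomes 0
  Position 6 '(': depth becomes 1
  Position 7 ')': depth becomes 0
  Position 8 '(': depth becomes 1
  Position 9 ')': depth becomes 0
  Position 10 '(': depth becomes 1
  Position 11 ')': depth becomes 0
Maximum depth reached: 1

1


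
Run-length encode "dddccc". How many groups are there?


Input: dddccc
Scanning for consecutive runs:
  Group 1: 'd' x 3 (positions 0-2)
  Group 2: 'c' x 3 (positions 3-5)
Total groups: 2

2
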